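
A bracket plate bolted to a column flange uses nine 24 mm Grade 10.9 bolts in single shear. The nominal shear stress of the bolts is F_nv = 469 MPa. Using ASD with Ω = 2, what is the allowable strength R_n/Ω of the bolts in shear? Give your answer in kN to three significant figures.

A_b = π × 24² / 4 = 452.4 mm².
R_n = F_nv · A_b · n · n_s = 469 × 452.4 × 9 × 1 / 1000 = 1910 kN.
Allowable strength R_n/Ω = 1910 / 2 = 955 kN.

955 kN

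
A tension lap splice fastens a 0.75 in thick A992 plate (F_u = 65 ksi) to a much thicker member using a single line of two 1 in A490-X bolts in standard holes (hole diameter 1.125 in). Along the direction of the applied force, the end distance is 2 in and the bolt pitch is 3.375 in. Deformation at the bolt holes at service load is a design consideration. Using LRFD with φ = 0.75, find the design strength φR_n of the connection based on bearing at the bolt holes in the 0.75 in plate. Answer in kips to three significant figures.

Per bolt r_n = 1.2 l_c t F_u ≤ 2.4 d t F_u; upper limit = 2.4 × 1 × 0.75 × 65 = 117 kips.
Edge bolt: l_c = 2 − 1.125/2 = 1.438 in → 1.2 × 1.438 × 0.75 × 65 = 84.09 → r_n = 84.09 kips.
Interior bolts: l_c = 3.375 − 1.125 = 2.25 in → 1.2 × 2.25 × 0.75 × 65 = 131.6 → r_n = 117 kips.
R_n = 1 × 84.09 + 1 × 117 = 201.1 kips.
Design strength φR_n = 0.75 × 201.1 = 151 kips.

151 kips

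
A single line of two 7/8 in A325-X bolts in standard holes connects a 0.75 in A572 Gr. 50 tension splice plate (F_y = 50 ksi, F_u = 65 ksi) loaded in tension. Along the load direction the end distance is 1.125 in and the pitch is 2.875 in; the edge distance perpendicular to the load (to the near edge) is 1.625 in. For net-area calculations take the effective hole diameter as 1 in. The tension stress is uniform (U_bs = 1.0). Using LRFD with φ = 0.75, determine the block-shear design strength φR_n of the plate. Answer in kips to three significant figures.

96 kips

Shear plane L_v = 1.125 + 1·2.875 = 4 in; A_gv = 4 × 0.75 = 3 in².
A_nv = (4 − 1.5·1) × 0.75 = 1.875 in².
A_nt = (1.625 − 0.5·1) × 0.75 = 0.8438 in².
0.6 F_u A_nv = 73.12 kips; 0.6 F_y A_gv = 90 kips → shear rupture governs the shear term.
R_n = 73.12 + 1.0 × 65 × 0.8438 = 128 kips.
Design strength φR_n = 0.75 × 128 = 96 kips.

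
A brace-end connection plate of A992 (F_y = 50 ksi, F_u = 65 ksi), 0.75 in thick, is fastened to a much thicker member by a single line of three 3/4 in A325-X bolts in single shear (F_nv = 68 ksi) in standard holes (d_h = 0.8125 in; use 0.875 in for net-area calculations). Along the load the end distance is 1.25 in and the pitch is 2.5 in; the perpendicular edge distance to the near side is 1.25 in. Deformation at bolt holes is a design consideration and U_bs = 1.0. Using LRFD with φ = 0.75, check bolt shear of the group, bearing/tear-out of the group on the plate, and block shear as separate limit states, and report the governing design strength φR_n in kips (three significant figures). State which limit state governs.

67.6 kips (bolt shear governs)

Bolt shear: A_b = π·0.75²/4 = 0.4418 in²; R_n = 68 × 0.4418 × 3 × 1 = 90.12 kips → 0.75 × 90.12 = 67.6 kips.
Bearing: edge l_c = 0.8438, r_n = 49.36 kips; interior l_c = 1.688, r_n = 87.75 kips; R_n = 49.36 + 2·87.75 = 224.9 kips → 169 kips.
Block shear: A_gv = 4.688, A_nv = 3.047, A_nt = 0.6094 in²; R_n = min(0.6F_uA_nv, 0.6F_yA_gv) + U_bs·F_u·A_nt = 158.4 kips → 119 kips.
Bolt shear governs: 67.6 kips.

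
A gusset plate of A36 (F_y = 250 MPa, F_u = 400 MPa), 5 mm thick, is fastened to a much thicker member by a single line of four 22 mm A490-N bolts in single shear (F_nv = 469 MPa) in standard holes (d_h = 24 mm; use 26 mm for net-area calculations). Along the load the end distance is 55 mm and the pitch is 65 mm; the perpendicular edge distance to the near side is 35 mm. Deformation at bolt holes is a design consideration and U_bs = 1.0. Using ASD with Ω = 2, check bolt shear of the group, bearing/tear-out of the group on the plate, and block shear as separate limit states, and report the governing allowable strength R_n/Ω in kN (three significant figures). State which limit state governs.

Bolt shear: A_b = π·22²/4 = 380.1 mm²; R_n = 469 × 380.1 × 4 × 1 / 1000 = 713.1 kN → 713.1 / 2 = 357 kN.
Bearing: edge l_c = 43, r_n = 103.2 kN; interior l_c = 41, r_n = 98.4 kN; R_n = 103.2 + 3·98.4 = 398.4 kN → 199 kN.
Block shear: A_gv = 1250, A_nv = 795, A_nt = 110 mm²; R_n = min(0.6F_uA_nv, 0.6F_yA_gv) + U_bs·F_u·A_nt = 231.5 kN → 116 kN.
Block shear governs: 116 kN.

116 kN (block shear governs)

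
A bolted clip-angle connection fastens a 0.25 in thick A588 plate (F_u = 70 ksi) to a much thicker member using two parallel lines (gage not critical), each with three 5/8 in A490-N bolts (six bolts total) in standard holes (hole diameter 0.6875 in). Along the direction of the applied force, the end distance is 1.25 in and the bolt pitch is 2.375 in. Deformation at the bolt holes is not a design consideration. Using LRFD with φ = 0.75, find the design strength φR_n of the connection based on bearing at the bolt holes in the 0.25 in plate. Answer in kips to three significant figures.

Per bolt r_n = 1.5 l_c t F_u ≤ 3.0 d t F_u; upper limit = 3.0 × 0.625 × 0.25 × 70 = 32.81 kips.
Edge bolt: l_c = 1.25 − 0.6875/2 = 0.9062 in → 1.5 × 0.9062 × 0.25 × 70 = 23.79 → r_n = 23.79 kips.
Interior bolts: l_c = 2.375 − 0.6875 = 1.688 in → 1.5 × 1.688 × 0.25 × 70 = 44.3 → r_n = 32.81 kips.
R_n = 2 × 23.79 + 4 × 32.81 = 178.8 kips.
Design strength φR_n = 0.75 × 178.8 = 134 kips.

134 kips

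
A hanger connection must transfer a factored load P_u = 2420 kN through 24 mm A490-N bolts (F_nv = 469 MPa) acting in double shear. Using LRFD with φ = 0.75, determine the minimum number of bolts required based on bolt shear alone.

A_b = π·24²/4 = 452.4 mm².
Per-bolt design strength φR_n = 0.75 × 469 × 452.4 × 2 / 1000 = 318.3 kN.
n ≥ 2420 / 318.3 = 7.604 → use 8 bolts.

8 bolts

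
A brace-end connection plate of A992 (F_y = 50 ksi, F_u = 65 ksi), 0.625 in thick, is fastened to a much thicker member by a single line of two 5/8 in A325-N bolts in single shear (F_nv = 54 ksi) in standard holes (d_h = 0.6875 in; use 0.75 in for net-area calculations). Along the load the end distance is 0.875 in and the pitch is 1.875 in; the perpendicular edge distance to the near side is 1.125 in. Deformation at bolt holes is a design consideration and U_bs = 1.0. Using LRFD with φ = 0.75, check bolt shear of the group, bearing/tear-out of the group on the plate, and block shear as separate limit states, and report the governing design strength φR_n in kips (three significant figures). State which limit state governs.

Bolt shear: A_b = π·0.625²/4 = 0.3068 in²; R_n = 54 × 0.3068 × 2 × 1 = 33.13 kips → 0.75 × 33.13 = 24.9 kips.
Bearing: edge l_c = 0.5312, r_n = 25.9 kips; interior l_c = 1.188, r_n = 57.89 kips; R_n = 25.9 + 1·57.89 = 83.79 kips → 62.8 kips.
Block shear: A_gv = 1.719, A_nv = 1.016, A_nt = 0.4688 in²; R_n = min(0.6F_uA_nv, 0.6F_yA_gv) + U_bs·F_u·A_nt = 70.08 kips → 52.6 kips.
Bolt shear governs: 24.9 kips.

24.9 kips (bolt shear governs)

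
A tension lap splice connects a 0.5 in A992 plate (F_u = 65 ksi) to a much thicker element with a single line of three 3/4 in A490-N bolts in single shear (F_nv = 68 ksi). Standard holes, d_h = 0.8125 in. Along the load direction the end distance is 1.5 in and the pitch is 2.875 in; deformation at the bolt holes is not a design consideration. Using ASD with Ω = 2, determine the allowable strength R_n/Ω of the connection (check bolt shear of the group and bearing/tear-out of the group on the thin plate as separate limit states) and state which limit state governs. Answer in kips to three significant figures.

45.1 kips (bolt shear governs)

Bolt shear: A_b = π·0.75²/4 = 0.4418 in²; R_n = 68 × 0.4418 × 3 × 1 = 90.12 kips → 90.12 / 2 = 45.1 kips.
Bearing (1.5 l_c t F_u ≤ 3.0 d t F_u): upper limit = 3.0·0.75·0.5·65 = 73.12 kips.
  Edge l_c = 1.5 − 0.8125/2 = 1.094 → r_n = 53.32 kips; interior l_c = 2.875 − 0.8125 = 2.062 → r_n = 73.12 kips.
  R_n,bearing = 1·53.32 + 2·73.12 = 199.6 kips → 199.6 / 2 = 99.8 kips.
Bolt shear governs: 45.1 kips.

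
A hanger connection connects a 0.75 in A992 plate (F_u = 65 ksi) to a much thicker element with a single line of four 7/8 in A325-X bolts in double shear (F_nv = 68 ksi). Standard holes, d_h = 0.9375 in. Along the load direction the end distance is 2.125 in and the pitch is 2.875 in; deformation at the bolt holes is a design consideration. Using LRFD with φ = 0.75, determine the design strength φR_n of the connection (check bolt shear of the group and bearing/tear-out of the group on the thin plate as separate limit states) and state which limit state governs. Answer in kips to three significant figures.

Bolt shear: A_b = π·0.875²/4 = 0.6013 in²; R_n = 68 × 0.6013 × 4 × 2 = 327.1 kips → 0.75 × 327.1 = 245 kips.
Bearing (1.2 l_c t F_u ≤ 2.4 d t F_u): upper limit = 2.4·0.875·0.75·65 = 102.4 kips.
  Edge l_c = 2.125 − 0.9375/2 = 1.656 → r_n = 96.89 kips; interior l_c = 2.875 − 0.9375 = 1.938 → r_n = 102.4 kips.
  R_n,bearing = 1·96.89 + 3·102.4 = 404 kips → 0.75 × 404 = 303 kips.
Bolt shear governs: 245 kips.

245 kips (bolt shear governs)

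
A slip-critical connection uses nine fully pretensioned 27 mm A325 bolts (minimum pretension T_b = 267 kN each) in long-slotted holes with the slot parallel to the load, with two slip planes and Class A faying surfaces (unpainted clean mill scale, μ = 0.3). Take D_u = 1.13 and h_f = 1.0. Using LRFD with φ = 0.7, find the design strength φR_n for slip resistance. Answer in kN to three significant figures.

R_n = μ · D_u · h_f · T_b · n_s · n_b = 0.3 × 1.13 × 1.0 × 267 × 2 × 9 = 1629 kN.
Design strength φR_n = 0.7 × 1629 = 1140 kN.

1140 kN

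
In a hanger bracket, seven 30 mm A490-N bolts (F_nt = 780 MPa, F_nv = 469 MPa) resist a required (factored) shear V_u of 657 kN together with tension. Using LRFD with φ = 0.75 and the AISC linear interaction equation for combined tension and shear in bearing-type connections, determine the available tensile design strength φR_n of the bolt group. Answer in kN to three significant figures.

2670 kN

A_b = π·30²/4 = 706.9 mm²; f_rv = 657 × 1000 / (7 × 706.9) = 132.8 MPa.
F'_nt = 1.3 F_nt − (F_nt / φF_nv) f_rv = 1.3·780 − (780/(0.75·469))·132.8 = 719.6 MPa, capped at F_nt → F'_nt = 719.6 MPa.
R_n = F'_nt · A_b · n = 719.6 × 706.9 × 7 / 1000 = 3560 kN.
Design strength φR_n = 0.75 × 3560 = 2670 kN.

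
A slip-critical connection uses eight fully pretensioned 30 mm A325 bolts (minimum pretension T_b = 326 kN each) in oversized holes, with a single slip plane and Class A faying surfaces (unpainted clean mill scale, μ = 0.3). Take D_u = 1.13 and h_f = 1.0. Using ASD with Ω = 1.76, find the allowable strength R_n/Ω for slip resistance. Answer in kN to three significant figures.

502 kN

R_n = μ · D_u · h_f · T_b · n_s · n_b = 0.3 × 1.13 × 1.0 × 326 × 1 × 8 = 884.1 kN.
Allowable strength R_n/Ω = 884.1 / 1.76 = 502 kN.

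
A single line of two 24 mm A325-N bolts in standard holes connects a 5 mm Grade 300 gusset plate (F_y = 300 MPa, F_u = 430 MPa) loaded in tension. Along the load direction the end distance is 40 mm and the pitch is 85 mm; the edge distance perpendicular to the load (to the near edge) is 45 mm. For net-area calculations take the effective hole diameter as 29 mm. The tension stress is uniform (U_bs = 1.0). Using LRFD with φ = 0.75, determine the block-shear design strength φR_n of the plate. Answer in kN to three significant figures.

128 kN

Shear plane L_v = 40 + 1·85 = 125 mm; A_gv = 125 × 5 = 625 mm².
A_nv = (125 − 1.5·29) × 5 = 407.5 mm².
A_nt = (45 − 0.5·29) × 5 = 152.5 mm².
0.6 F_u A_nv = 105.1 kN; 0.6 F_y A_gv = 112.5 kN → shear rupture governs the shear term.
R_n = 105.1 + 1.0 × 430 × 152.5 / 1000 = 170.7 kN.
Design strength φR_n = 0.75 × 170.7 = 128 kN.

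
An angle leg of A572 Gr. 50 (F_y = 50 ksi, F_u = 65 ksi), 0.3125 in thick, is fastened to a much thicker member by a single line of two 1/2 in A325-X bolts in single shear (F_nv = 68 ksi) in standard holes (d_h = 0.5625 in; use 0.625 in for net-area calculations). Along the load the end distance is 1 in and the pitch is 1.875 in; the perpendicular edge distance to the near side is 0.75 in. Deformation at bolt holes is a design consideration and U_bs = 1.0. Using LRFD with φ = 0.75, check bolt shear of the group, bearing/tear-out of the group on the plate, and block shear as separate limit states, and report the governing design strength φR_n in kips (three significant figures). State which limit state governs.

20 kips (bolt shear governs)

Bolt shear: A_b = π·0.5²/4 = 0.1963 in²; R_n = 68 × 0.1963 × 2 × 1 = 26.7 kips → 0.75 × 26.7 = 20 kips.
Bearing: edge l_c = 0.7188, r_n = 17.52 kips; interior l_c = 1.312, r_n = 24.38 kips; R_n = 17.52 + 1·24.38 = 41.89 kips → 31.4 kips.
Block shear: A_gv = 0.8984, A_nv = 0.6055, A_nt = 0.1367 in²; R_n = min(0.6F_uA_nv, 0.6F_yA_gv) + U_bs·F_u·A_nt = 32.5 kips → 24.4 kips.
Bolt shear governs: 20 kips.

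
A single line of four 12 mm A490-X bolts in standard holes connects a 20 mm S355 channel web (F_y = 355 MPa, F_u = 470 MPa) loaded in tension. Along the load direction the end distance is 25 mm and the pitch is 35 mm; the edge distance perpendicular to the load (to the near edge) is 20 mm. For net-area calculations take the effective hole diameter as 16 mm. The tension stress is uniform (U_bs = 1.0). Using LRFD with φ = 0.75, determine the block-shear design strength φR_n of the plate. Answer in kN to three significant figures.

Shear plane L_v = 25 + 3·35 = 130 mm; A_gv = 130 × 20 = 2600 mm².
A_nv = (130 − 3.5·16) × 20 = 1480 mm².
A_nt = (20 − 0.5·16) × 20 = 240 mm².
0.6 F_u A_nv = 417.4 kN; 0.6 F_y A_gv = 553.8 kN → shear rupture governs the shear term.
R_n = 417.4 + 1.0 × 470 × 240 / 1000 = 530.2 kN.
Design strength φR_n = 0.75 × 530.2 = 398 kN.

398 kN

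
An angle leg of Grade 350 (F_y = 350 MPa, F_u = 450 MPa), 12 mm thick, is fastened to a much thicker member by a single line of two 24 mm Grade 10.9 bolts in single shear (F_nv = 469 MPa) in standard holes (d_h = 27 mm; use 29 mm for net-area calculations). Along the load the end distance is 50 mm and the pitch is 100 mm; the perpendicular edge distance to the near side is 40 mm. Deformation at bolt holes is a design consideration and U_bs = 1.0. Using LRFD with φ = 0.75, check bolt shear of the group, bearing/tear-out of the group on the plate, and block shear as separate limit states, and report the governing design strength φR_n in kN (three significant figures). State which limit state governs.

Bolt shear: A_b = π·24²/4 = 452.4 mm²; R_n = 469 × 452.4 × 2 × 1 / 1000 = 424.3 kN → 0.75 × 424.3 = 318 kN.
Bearing: edge l_c = 36.5, r_n = 236.5 kN; interior l_c = 73, r_n = 311 kN; R_n = 236.5 + 1·311 = 547.6 kN → 411 kN.
Block shear: A_gv = 1800, A_nv = 1278, A_nt = 306 mm²; R_n = min(0.6F_uA_nv, 0.6F_yA_gv) + U_bs·F_u·A_nt = 482.8 kN → 362 kN.
Bolt shear governs: 318 kN.

318 kN (bolt shear governs)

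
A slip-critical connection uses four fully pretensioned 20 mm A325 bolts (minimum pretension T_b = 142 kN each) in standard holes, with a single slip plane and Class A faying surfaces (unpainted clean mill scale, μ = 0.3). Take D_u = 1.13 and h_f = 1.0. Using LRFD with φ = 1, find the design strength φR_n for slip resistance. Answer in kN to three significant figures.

R_n = μ · D_u · h_f · T_b · n_s · n_b = 0.3 × 1.13 × 1.0 × 142 × 1 × 4 = 192.6 kN.
Design strength φR_n = 1 × 192.6 = 193 kN.

193 kN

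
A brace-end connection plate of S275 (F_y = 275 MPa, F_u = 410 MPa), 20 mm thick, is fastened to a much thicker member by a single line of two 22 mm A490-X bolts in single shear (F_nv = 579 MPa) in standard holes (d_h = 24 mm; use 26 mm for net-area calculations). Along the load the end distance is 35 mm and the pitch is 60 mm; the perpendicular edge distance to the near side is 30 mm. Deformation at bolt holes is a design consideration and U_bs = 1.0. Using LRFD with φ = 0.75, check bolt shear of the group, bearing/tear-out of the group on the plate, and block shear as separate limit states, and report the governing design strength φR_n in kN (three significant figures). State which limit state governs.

Bolt shear: A_b = π·22²/4 = 380.1 mm²; R_n = 579 × 380.1 × 2 × 1 / 1000 = 440.2 kN → 0.75 × 440.2 = 330 kN.
Bearing: edge l_c = 23, r_n = 226.3 kN; interior l_c = 36, r_n = 354.2 kN; R_n = 226.3 + 1·354.2 = 580.6 kN → 435 kN.
Block shear: A_gv = 1900, A_nv = 1120, A_nt = 340 mm²; R_n = min(0.6F_uA_nv, 0.6F_yA_gv) + U_bs·F_u·A_nt = 414.9 kN → 311 kN.
Block shear governs: 311 kN.

311 kN (block shear governs)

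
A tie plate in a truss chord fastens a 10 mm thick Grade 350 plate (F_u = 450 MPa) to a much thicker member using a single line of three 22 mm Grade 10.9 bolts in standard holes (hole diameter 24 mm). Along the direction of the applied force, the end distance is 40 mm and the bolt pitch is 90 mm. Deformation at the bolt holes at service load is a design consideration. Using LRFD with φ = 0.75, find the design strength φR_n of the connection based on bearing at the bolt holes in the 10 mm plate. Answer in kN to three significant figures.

Per bolt r_n = 1.2 l_c t F_u ≤ 2.4 d t F_u; upper limit = 2.4 × 22 × 10 × 450 / 1000 = 237.6 kN.
Edge bolt: l_c = 40 − 24/2 = 28 mm → 1.2 × 28 × 10 × 450 / 1000 = 151.2 → r_n = 151.2 kN.
Interior bolts: l_c = 90 − 24 = 66 mm → 1.2 × 66 × 10 × 450 / 1000 = 356.4 → r_n = 237.6 kN.
R_n = 1 × 151.2 + 2 × 237.6 = 626.4 kN.
Design strength φR_n = 0.75 × 626.4 = 470 kN.

470 kN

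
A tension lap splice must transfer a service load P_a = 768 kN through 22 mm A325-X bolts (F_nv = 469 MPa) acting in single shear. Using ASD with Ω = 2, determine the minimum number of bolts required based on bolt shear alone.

9 bolts

A_b = π·22²/4 = 380.1 mm².
Per-bolt allowable strength R_n/Ω = 469 × 380.1 × 1 / 1000 / 2 = 89.14 kN.
n ≥ 768 / 89.14 = 8.616 → use 9 bolts.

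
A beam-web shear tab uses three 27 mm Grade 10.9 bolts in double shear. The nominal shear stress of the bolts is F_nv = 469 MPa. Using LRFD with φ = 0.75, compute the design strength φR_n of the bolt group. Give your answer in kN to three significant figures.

A_b = π × 27² / 4 = 572.6 mm².
R_n = F_nv · A_b · n · n_s = 469 × 572.6 × 3 × 2 / 1000 = 1611 kN.
Design strength φR_n = 0.75 × 1611 = 1210 kN.

1210 kN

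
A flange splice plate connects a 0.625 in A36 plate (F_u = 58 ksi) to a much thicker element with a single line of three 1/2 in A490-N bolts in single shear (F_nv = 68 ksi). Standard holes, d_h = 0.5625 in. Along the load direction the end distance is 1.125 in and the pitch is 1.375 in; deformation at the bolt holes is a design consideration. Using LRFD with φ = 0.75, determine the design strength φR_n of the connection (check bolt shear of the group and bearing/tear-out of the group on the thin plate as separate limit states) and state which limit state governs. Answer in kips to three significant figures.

Bolt shear: A_b = π·0.5²/4 = 0.1963 in²; R_n = 68 × 0.1963 × 3 × 1 = 40.06 kips → 0.75 × 40.06 = 30 kips.
Bearing (1.2 l_c t F_u ≤ 2.4 d t F_u): upper limit = 2.4·0.5·0.625·58 = 43.5 kips.
  Edge l_c = 1.125 − 0.5625/2 = 0.8438 → r_n = 36.7 kips; interior l_c = 1.375 − 0.5625 = 0.8125 → r_n = 35.34 kips.
  R_n,bearing = 1·36.7 + 2·35.34 = 107.4 kips → 0.75 × 107.4 = 80.5 kips.
Bolt shear governs: 30 kips.

30 kips (bolt shear governs)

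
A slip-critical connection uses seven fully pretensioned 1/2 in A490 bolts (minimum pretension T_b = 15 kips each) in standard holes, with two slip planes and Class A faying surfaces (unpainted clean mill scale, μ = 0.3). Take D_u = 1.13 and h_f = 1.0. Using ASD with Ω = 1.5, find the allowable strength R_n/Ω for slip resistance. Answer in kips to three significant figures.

47.5 kips

R_n = μ · D_u · h_f · T_b · n_s · n_b = 0.3 × 1.13 × 1.0 × 15 × 2 × 7 = 71.19 kips.
Allowable strength R_n/Ω = 71.19 / 1.5 = 47.5 kips.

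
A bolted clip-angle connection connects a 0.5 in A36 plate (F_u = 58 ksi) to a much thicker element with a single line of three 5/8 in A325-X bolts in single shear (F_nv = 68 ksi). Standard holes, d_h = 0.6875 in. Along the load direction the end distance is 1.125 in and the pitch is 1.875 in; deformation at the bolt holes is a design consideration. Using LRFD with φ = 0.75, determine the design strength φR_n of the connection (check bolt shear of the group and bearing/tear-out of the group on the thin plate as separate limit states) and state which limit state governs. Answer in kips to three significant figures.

46.9 kips (bolt shear governs)

Bolt shear: A_b = π·0.625²/4 = 0.3068 in²; R_n = 68 × 0.3068 × 3 × 1 = 62.59 kips → 0.75 × 62.59 = 46.9 kips.
Bearing (1.2 l_c t F_u ≤ 2.4 d t F_u): upper limit = 2.4·0.625·0.5·58 = 43.5 kips.
  Edge l_c = 1.125 − 0.6875/2 = 0.7812 → r_n = 27.19 kips; interior l_c = 1.875 − 0.6875 = 1.188 → r_n = 41.33 kips.
  R_n,bearing = 1·27.19 + 2·41.33 = 109.8 kips → 0.75 × 109.8 = 82.4 kips.
Bolt shear governs: 46.9 kips.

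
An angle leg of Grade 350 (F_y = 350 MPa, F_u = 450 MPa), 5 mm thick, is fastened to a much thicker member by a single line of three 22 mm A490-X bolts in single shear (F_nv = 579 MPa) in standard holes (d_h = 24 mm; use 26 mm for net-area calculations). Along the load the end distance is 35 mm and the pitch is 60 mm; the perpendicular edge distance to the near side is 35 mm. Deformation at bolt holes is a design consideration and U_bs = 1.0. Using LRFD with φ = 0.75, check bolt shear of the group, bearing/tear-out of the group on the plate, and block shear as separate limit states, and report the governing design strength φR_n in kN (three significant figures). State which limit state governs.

Bolt shear: A_b = π·22²/4 = 380.1 mm²; R_n = 579 × 380.1 × 3 × 1 / 1000 = 660.3 kN → 0.75 × 660.3 = 495 kN.
Bearing: edge l_c = 23, r_n = 62.1 kN; interior l_c = 36, r_n = 97.2 kN; R_n = 62.1 + 2·97.2 = 256.5 kN → 192 kN.
Block shear: A_gv = 775, A_nv = 450, A_nt = 110 mm²; R_n = min(0.6F_uA_nv, 0.6F_yA_gv) + U_bs·F_u·A_nt = 171 kN → 128 kN.
Block shear governs: 128 kN.

128 kN (block shear governs)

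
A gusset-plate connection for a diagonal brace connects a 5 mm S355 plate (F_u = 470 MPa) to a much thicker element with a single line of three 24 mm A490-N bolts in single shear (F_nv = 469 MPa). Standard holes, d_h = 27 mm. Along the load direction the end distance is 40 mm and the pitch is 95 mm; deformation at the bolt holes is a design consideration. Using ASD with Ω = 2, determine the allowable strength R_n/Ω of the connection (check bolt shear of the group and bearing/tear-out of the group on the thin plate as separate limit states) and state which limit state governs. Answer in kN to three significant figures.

173 kN (bearing governs)

Bolt shear: A_b = π·24²/4 = 452.4 mm²; R_n = 469 × 452.4 × 3 × 1 / 1000 = 636.5 kN → 636.5 / 2 = 318 kN.
Bearing (1.2 l_c t F_u ≤ 2.4 d t F_u): upper limit = 2.4·24·5·470 / 1000 = 135.4 kN.
  Edge l_c = 40 − 27/2 = 26.5 → r_n = 74.73 kN; interior l_c = 95 − 27 = 68 → r_n = 135.4 kN.
  R_n,bearing = 1·74.73 + 2·135.4 = 345.5 kN → 345.5 / 2 = 173 kN.
Bearing governs: 173 kN.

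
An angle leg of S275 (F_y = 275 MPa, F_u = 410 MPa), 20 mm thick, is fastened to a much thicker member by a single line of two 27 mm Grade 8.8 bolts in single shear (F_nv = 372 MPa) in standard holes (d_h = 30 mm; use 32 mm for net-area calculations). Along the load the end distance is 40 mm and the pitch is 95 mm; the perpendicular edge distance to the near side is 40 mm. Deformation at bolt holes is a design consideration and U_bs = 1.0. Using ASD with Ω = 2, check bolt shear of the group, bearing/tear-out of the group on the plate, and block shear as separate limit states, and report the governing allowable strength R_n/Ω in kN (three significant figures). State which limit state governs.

Bolt shear: A_b = π·27²/4 = 572.6 mm²; R_n = 372 × 572.6 × 2 × 1 / 1000 = 426 kN → 426 / 2 = 213 kN.
Bearing: edge l_c = 25, r_n = 246 kN; interior l_c = 65, r_n = 531.4 kN; R_n = 246 + 1·531.4 = 777.4 kN → 389 kN.
Block shear: A_gv = 2700, A_nv = 1740, A_nt = 480 mm²; R_n = min(0.6F_uA_nv, 0.6F_yA_gv) + U_bs·F_u·A_nt = 624.8 kN → 312 kN.
Bolt shear governs: 213 kN.

213 kN (bolt shear governs)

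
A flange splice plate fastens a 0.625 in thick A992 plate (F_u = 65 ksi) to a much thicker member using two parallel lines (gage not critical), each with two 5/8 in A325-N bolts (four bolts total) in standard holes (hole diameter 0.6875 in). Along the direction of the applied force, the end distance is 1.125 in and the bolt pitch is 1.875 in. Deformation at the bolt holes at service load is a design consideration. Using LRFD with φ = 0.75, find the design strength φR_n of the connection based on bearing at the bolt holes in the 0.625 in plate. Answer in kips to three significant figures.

Per bolt r_n = 1.2 l_c t F_u ≤ 2.4 d t F_u; upper limit = 2.4 × 0.625 × 0.625 × 65 = 60.94 kips.
Edge bolt: l_c = 1.125 − 0.6875/2 = 0.7812 in → 1.2 × 0.7812 × 0.625 × 65 = 38.09 → r_n = 38.09 kips.
Interior bolts: l_c = 1.875 − 0.6875 = 1.188 in → 1.2 × 1.188 × 0.625 × 65 = 57.89 → r_n = 57.89 kips.
R_n = 2 × 38.09 + 2 × 57.89 = 192 kips.
Design strength φR_n = 0.75 × 192 = 144 kips.

144 kips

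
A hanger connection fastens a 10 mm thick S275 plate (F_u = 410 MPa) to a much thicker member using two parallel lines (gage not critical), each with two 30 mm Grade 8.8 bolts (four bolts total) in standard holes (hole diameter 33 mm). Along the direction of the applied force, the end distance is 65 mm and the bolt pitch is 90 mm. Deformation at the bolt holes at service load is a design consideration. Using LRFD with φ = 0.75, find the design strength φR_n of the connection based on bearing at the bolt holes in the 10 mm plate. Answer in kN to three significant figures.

Per bolt r_n = 1.2 l_c t F_u ≤ 2.4 d t F_u; upper limit = 2.4 × 30 × 10 × 410 / 1000 = 295.2 kN.
Edge bolt: l_c = 65 − 33/2 = 48.5 mm → 1.2 × 48.5 × 10 × 410 / 1000 = 238.6 → r_n = 238.6 kN.
Interior bolts: l_c = 90 − 33 = 57 mm → 1.2 × 57 × 10 × 410 / 1000 = 280.4 → r_n = 280.4 kN.
R_n = 2 × 238.6 + 2 × 280.4 = 1038 kN.
Design strength φR_n = 0.75 × 1038 = 779 kN.

779 kN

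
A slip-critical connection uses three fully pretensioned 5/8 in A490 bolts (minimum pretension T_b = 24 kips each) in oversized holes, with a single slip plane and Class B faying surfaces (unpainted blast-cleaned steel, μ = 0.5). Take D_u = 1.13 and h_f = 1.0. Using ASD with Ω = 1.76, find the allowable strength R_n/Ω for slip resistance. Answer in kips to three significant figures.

R_n = μ · D_u · h_f · T_b · n_s · n_b = 0.5 × 1.13 × 1.0 × 24 × 1 × 3 = 40.68 kips.
Allowable strength R_n/Ω = 40.68 / 1.76 = 23.1 kips.

23.1 kips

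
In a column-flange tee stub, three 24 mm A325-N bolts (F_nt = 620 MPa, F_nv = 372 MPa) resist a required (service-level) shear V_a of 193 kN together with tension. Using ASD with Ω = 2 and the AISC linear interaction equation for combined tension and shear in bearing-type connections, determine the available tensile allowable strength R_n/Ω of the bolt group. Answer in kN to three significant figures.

A_b = π·24²/4 = 452.4 mm²; f_rv = 193 × 1000 / (3 × 452.4) = 142.2 MPa.
F'_nt = 1.3 F_nt − (Ω F_nt / F_nv) f_rv = 1.3·620 − (2·620/372)·142.2 = 332 MPa, capped at F_nt → F'_nt = 332 MPa.
R_n = F'_nt · A_b · n = 332 × 452.4 × 3 / 1000 = 450.5 kN.
Allowable strength R_n/Ω = 450.5 / 2 = 225 kN.

225 kN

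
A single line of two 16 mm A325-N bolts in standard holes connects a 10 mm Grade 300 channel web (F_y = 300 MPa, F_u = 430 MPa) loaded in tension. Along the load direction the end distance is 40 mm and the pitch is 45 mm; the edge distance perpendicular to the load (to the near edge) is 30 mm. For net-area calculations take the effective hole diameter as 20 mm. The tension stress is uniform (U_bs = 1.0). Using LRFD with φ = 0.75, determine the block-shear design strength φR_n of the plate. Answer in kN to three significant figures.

Shear plane L_v = 40 + 1·45 = 85 mm; A_gv = 85 × 10 = 850 mm².
A_nv = (85 − 1.5·20) × 10 = 550 mm².
A_nt = (30 − 0.5·20) × 10 = 200 mm².
0.6 F_u A_nv = 141.9 kN; 0.6 F_y A_gv = 153 kN → shear rupture governs the shear term.
R_n = 141.9 + 1.0 × 430 × 200 / 1000 = 227.9 kN.
Design strength φR_n = 0.75 × 227.9 = 171 kN.

171 kN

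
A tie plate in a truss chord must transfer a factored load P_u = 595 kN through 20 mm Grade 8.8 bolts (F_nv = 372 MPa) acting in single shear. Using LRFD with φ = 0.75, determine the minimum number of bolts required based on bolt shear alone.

7 bolts

A_b = π·20²/4 = 314.2 mm².
Per-bolt design strength φR_n = 0.75 × 372 × 314.2 × 1 / 1000 = 87.65 kN.
n ≥ 595 / 87.65 = 6.788 → use 7 bolts.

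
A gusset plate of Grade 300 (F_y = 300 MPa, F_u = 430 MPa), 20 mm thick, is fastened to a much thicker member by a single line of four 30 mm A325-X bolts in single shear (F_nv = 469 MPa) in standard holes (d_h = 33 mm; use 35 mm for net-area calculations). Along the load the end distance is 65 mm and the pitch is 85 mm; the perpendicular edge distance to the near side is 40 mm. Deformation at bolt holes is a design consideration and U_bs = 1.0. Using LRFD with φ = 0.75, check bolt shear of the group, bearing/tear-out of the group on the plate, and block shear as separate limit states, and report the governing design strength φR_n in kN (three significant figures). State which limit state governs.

Bolt shear: A_b = π·30²/4 = 706.9 mm²; R_n = 469 × 706.9 × 4 × 1 / 1000 = 1326 kN → 0.75 × 1326 = 995 kN.
Bearing: edge l_c = 48.5, r_n = 500.5 kN; interior l_c = 52, r_n = 536.6 kN; R_n = 500.5 + 3·536.6 = 2110 kN → 1580 kN.
Block shear: A_gv = 6400, A_nv = 3950, A_nt = 450 mm²; R_n = min(0.6F_uA_nv, 0.6F_yA_gv) + U_bs·F_u·A_nt = 1213 kN → 909 kN.
Block shear governs: 909 kN.

909 kN (block shear governs)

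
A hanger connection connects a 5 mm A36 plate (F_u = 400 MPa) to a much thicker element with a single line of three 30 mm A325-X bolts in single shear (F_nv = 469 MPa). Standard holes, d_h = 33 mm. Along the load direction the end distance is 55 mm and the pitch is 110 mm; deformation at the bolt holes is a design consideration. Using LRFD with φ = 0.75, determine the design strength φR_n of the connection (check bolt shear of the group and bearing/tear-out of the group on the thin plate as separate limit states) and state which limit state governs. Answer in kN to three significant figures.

285 kN (bearing governs)

Bolt shear: A_b = π·30²/4 = 706.9 mm²; R_n = 469 × 706.9 × 3 × 1 / 1000 = 994.5 kN → 0.75 × 994.5 = 746 kN.
Bearing (1.2 l_c t F_u ≤ 2.4 d t F_u): upper limit = 2.4·30·5·400 / 1000 = 144 kN.
  Edge l_c = 55 − 33/2 = 38.5 → r_n = 92.4 kN; interior l_c = 110 − 33 = 77 → r_n = 144 kN.
  R_n,bearing = 1·92.4 + 2·144 = 380.4 kN → 0.75 × 380.4 = 285 kN.
Bearing governs: 285 kN.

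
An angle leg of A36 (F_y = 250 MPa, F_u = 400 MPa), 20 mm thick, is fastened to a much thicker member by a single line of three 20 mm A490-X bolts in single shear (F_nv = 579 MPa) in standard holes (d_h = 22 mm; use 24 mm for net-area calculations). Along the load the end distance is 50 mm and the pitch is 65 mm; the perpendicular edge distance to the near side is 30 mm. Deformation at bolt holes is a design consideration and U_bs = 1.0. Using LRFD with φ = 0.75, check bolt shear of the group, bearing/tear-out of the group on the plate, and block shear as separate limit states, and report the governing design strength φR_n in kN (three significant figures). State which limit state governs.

Bolt shear: A_b = π·20²/4 = 314.2 mm²; R_n = 579 × 314.2 × 3 × 1 / 1000 = 545.7 kN → 0.75 × 545.7 = 409 kN.
Bearing: edge l_c = 39, r_n = 374.4 kN; interior l_c = 43, r_n = 384 kN; R_n = 374.4 + 2·384 = 1142 kN → 857 kN.
Block shear: A_gv = 3600, A_nv = 2400, A_nt = 360 mm²; R_n = min(0.6F_uA_nv, 0.6F_yA_gv) + U_bs·F_u·A_nt = 684 kN → 513 kN.
Bolt shear governs: 409 kN.

409 kN (bolt shear governs)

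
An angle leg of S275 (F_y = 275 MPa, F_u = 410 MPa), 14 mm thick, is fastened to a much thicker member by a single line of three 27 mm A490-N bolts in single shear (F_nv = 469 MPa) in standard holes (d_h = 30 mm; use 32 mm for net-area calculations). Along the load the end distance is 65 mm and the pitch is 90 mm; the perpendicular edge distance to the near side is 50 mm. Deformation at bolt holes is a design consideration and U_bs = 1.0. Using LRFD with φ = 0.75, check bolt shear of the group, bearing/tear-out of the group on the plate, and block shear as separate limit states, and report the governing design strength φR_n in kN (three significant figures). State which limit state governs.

Bolt shear: A_b = π·27²/4 = 572.6 mm²; R_n = 469 × 572.6 × 3 × 1 / 1000 = 805.6 kN → 0.75 × 805.6 = 604 kN.
Bearing: edge l_c = 50, r_n = 344.4 kN; interior l_c = 60, r_n = 372 kN; R_n = 344.4 + 2·372 = 1088 kN → 816 kN.
Block shear: A_gv = 3430, A_nv = 2310, A_nt = 476 mm²; R_n = min(0.6F_uA_nv, 0.6F_yA_gv) + U_bs·F_u·A_nt = 761.1 kN → 571 kN.
Block shear governs: 571 kN.

571 kN (block shear governs)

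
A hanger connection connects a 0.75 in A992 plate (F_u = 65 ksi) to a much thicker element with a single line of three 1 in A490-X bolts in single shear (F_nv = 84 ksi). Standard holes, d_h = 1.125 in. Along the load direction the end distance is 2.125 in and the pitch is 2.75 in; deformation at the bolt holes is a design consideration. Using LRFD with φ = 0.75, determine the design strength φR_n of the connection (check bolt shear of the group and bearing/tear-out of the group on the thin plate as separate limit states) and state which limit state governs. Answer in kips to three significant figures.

148 kips (bolt shear governs)

Bolt shear: A_b = π·1²/4 = 0.7854 in²; R_n = 84 × 0.7854 × 3 × 1 = 197.9 kips → 0.75 × 197.9 = 148 kips.
Bearing (1.2 l_c t F_u ≤ 2.4 d t F_u): upper limit = 2.4·1·0.75·65 = 117 kips.
  Edge l_c = 2.125 − 1.125/2 = 1.562 → r_n = 91.41 kips; interior l_c = 2.75 − 1.125 = 1.625 → r_n = 95.06 kips.
  R_n,bearing = 1·91.41 + 2·95.06 = 281.5 kips → 0.75 × 281.5 = 211 kips.
Bolt shear governs: 148 kips.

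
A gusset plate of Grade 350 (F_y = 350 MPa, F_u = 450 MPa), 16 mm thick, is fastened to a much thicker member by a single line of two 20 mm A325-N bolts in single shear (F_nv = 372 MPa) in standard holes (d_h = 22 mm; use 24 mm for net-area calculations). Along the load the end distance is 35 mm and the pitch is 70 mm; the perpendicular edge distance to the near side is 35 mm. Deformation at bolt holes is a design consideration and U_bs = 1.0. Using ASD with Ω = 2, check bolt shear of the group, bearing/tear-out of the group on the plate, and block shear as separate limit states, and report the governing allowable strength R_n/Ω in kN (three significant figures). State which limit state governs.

Bolt shear: A_b = π·20²/4 = 314.2 mm²; R_n = 372 × 314.2 × 2 × 1 / 1000 = 233.7 kN → 233.7 / 2 = 117 kN.
Bearing: edge l_c = 24, r_n = 207.4 kN; interior l_c = 48, r_n = 345.6 kN; R_n = 207.4 + 1·345.6 = 553 kN → 276 kN.
Block shear: A_gv = 1680, A_nv = 1104, A_nt = 368 mm²; R_n = min(0.6F_uA_nv, 0.6F_yA_gv) + U_bs·F_u·A_nt = 463.7 kN → 232 kN.
Bolt shear governs: 117 kN.

117 kN (bolt shear governs)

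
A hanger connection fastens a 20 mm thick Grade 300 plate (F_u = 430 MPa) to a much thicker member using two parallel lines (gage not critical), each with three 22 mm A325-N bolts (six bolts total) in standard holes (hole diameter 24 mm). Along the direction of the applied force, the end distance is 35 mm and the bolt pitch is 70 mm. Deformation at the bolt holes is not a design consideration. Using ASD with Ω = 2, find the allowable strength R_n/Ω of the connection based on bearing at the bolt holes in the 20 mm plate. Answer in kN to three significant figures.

1430 kN

Per bolt r_n = 1.5 l_c t F_u ≤ 3.0 d t F_u; upper limit = 3.0 × 22 × 20 × 430 / 1000 = 567.6 kN.
Edge bolt: l_c = 35 − 24/2 = 23 mm → 1.5 × 23 × 20 × 430 / 1000 = 296.7 → r_n = 296.7 kN.
Interior bolts: l_c = 70 − 24 = 46 mm → 1.5 × 46 × 20 × 430 / 1000 = 593.4 → r_n = 567.6 kN.
R_n = 2 × 296.7 + 4 × 567.6 = 2864 kN.
Allowable strength R_n/Ω = 2864 / 2 = 1430 kN.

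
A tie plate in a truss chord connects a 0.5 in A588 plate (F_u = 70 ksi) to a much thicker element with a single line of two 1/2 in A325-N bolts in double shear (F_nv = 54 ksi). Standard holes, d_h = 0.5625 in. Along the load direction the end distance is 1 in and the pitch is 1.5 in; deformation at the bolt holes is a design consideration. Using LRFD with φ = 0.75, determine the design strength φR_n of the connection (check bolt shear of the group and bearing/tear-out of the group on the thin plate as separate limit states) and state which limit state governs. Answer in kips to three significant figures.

Bolt shear: A_b = π·0.5²/4 = 0.1963 in²; R_n = 54 × 0.1963 × 2 × 2 = 42.41 kips → 0.75 × 42.41 = 31.8 kips.
Bearing (1.2 l_c t F_u ≤ 2.4 d t F_u): upper limit = 2.4·0.5·0.5·70 = 42 kips.
  Edge l_c = 1 − 0.5625/2 = 0.7188 → r_n = 30.19 kips; interior l_c = 1.5 − 0.5625 = 0.9375 → r_n = 39.38 kips.
  R_n,bearing = 1·30.19 + 1·39.38 = 69.56 kips → 0.75 × 69.56 = 52.2 kips.
Bolt shear governs: 31.8 kips.

31.8 kips (bolt shear governs)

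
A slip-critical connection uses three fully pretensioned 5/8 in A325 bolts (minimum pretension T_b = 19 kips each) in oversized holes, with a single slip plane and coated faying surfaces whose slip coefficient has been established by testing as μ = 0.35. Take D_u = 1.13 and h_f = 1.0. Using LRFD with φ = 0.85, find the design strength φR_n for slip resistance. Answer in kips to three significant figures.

19.2 kips

R_n = μ · D_u · h_f · T_b · n_s · n_b = 0.35 × 1.13 × 1.0 × 19 × 1 × 3 = 22.54 kips.
Design strength φR_n = 0.85 × 22.54 = 19.2 kips.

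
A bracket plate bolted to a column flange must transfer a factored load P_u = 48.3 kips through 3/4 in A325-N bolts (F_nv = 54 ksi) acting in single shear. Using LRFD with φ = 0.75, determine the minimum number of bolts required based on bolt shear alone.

3 bolts

A_b = π·0.75²/4 = 0.4418 in².
Per-bolt design strength φR_n = 0.75 × 54 × 0.4418 × 1 = 17.89 kips.
n ≥ 48.3 / 17.89 = 2.699 → use 3 bolts.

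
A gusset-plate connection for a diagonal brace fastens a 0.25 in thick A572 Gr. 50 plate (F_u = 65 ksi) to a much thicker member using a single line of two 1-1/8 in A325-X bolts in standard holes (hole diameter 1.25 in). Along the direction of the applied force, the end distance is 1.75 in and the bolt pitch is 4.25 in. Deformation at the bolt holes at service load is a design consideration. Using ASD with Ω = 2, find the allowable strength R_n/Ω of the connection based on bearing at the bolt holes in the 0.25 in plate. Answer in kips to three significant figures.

Per bolt r_n = 1.2 l_c t F_u ≤ 2.4 d t F_u; upper limit = 2.4 × 1.125 × 0.25 × 65 = 43.87 kips.
Edge bolt: l_c = 1.75 − 1.25/2 = 1.125 in → 1.2 × 1.125 × 0.25 × 65 = 21.94 → r_n = 21.94 kips.
Interior bolts: l_c = 4.25 − 1.25 = 3 in → 1.2 × 3 × 0.25 × 65 = 58.5 → r_n = 43.87 kips.
R_n = 1 × 21.94 + 1 × 43.87 = 65.81 kips.
Allowable strength R_n/Ω = 65.81 / 2 = 32.9 kips.

32.9 kips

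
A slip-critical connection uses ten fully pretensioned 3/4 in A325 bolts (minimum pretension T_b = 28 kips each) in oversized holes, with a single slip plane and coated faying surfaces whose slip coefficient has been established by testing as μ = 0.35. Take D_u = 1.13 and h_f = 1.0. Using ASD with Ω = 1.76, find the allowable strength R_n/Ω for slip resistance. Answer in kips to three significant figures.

R_n = μ · D_u · h_f · T_b · n_s · n_b = 0.35 × 1.13 × 1.0 × 28 × 1 × 10 = 110.7 kips.
Allowable strength R_n/Ω = 110.7 / 1.76 = 62.9 kips.

62.9 kips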